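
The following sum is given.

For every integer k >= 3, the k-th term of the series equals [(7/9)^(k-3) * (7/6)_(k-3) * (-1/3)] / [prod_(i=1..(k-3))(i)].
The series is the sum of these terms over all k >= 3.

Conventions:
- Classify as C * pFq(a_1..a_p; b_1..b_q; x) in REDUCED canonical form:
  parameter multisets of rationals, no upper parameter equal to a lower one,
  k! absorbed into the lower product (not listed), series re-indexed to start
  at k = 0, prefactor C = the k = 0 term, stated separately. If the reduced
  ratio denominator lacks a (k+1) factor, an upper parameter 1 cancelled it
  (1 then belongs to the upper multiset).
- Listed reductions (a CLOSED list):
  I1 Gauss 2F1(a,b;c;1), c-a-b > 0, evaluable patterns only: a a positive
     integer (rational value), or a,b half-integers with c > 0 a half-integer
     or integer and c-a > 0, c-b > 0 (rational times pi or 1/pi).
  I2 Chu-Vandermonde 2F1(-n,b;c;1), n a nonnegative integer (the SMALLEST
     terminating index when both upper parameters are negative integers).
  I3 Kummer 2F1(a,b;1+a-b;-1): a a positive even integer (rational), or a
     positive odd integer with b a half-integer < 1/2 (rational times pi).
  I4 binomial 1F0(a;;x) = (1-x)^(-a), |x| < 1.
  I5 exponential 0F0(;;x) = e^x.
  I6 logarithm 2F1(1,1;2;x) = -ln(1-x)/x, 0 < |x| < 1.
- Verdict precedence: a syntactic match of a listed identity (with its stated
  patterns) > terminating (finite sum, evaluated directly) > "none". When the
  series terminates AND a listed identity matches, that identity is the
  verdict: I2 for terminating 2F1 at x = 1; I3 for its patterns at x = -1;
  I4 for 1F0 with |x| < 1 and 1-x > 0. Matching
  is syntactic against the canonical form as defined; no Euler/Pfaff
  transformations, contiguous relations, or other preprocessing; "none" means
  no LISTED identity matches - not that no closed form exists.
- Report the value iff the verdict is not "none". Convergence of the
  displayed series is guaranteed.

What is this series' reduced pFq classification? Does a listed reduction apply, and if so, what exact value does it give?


Canonical form: C = -1/3 times 1F0 with upper {7/6}, lower {-}, x = 7/9. Verdict: the I4 binomial reduction applies (the 1F0 binomial series: exponent -7/6, x = 7/9). Hence: (-1/3) * (2/9)^(-7/6).

Key observation: with t_0 = -1/3, the product of the first k integers (C = -1/3) is k!.
Consecutive-term ratio: r(k) = (7/9) * (k+7/6) / [(k+1)] ; factor over Q: parameters, x = (7/9), and C = -1/3.


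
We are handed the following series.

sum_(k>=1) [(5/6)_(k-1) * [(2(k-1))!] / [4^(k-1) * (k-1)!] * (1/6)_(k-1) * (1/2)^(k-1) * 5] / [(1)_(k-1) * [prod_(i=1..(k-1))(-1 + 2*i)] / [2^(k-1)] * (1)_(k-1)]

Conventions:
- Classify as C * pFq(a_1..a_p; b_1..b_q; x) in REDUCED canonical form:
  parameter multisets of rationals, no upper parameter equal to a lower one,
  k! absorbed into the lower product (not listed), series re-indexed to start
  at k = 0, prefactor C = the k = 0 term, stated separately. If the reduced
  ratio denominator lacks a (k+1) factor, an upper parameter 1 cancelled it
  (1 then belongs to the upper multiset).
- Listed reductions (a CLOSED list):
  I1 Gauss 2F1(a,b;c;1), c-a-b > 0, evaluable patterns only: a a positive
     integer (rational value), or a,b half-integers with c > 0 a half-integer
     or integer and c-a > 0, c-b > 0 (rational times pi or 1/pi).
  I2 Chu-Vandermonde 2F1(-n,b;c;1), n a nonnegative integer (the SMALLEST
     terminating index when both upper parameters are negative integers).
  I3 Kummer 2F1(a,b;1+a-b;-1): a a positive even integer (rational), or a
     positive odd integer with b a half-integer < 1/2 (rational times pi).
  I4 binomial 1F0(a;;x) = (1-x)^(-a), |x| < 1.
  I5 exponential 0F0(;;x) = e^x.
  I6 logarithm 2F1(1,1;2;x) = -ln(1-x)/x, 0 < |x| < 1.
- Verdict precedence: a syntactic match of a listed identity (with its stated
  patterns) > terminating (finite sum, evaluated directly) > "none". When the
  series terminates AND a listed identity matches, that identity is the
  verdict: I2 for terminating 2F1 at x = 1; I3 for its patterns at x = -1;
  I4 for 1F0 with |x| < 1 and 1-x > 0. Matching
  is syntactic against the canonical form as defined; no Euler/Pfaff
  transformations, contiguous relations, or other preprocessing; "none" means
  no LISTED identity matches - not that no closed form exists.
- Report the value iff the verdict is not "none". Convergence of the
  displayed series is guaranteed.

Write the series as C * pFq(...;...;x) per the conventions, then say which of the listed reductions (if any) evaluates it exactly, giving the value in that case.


Classification (C = 5): 2F1 with upper {1/6, 5/6}, lower {1}, argument x = 1/2. Verdict: none. Every listed pattern misses the 2F1 form at 1/2, upper {1/6, 5/6}.

Structural cue: with t_0 = 5, the parameter 1/2 appears in both the upper and lower lists and cancels.
Consecutive-term ratio: r(k) = (1/2) * (k+1/6) (k+5/6) / [(k+1) (k+1)] - rational in k. x = (1/2); t_0 = 5; negate the roots.


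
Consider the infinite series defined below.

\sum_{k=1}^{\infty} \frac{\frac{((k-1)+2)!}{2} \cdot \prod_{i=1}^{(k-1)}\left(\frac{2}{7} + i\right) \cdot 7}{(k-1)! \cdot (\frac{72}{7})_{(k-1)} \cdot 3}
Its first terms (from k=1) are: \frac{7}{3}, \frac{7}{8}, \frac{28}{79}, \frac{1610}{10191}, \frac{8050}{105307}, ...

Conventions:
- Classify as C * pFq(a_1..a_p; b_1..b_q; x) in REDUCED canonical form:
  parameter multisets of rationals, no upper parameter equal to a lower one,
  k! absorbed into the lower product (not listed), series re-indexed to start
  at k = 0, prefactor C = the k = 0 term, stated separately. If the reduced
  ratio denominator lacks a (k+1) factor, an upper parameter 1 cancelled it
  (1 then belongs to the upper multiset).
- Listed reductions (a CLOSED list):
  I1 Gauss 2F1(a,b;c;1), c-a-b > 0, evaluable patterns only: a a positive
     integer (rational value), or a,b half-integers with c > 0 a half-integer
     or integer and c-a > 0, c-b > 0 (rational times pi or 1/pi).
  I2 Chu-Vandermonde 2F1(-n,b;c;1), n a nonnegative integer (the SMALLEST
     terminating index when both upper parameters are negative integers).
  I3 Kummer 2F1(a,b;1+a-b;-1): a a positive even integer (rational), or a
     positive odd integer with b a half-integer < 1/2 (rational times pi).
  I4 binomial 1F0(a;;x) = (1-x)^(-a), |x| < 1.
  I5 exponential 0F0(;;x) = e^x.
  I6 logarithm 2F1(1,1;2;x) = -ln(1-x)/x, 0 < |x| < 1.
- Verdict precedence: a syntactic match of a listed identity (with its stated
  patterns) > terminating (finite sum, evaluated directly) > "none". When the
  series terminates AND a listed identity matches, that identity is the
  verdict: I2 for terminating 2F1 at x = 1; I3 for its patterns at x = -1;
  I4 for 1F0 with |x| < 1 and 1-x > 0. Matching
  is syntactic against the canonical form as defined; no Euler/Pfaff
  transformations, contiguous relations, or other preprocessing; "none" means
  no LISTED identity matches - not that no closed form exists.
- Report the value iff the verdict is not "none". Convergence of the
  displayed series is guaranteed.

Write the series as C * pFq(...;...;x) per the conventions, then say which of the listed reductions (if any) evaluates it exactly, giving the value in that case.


Key observation: t_0 being \frac{7}{3}, the constant factors (C = 7/3, x = 1) combine into one prefactor.
Step ratio: r(k) = 1 * (k+\frac{9}{7}) (k+3) / [(k+\frac{72}{7}) (k+1)] - rational; roots negated = parameters, x = 1, C = \frac{7}{3}.

Prefactor \frac{7}{3}, argument 1: 2F1 with upper {\frac{9}{7}, 3} over lower {\frac{72}{7}}. Verdict at x = 1: Gauss (I1, integer-parameter pattern) matches (x = 1: the Gamma ratio telescopes since c-a-b = 6 > 0 and a = 3 in Z>0). Exact value: \frac{32045}{8232}.


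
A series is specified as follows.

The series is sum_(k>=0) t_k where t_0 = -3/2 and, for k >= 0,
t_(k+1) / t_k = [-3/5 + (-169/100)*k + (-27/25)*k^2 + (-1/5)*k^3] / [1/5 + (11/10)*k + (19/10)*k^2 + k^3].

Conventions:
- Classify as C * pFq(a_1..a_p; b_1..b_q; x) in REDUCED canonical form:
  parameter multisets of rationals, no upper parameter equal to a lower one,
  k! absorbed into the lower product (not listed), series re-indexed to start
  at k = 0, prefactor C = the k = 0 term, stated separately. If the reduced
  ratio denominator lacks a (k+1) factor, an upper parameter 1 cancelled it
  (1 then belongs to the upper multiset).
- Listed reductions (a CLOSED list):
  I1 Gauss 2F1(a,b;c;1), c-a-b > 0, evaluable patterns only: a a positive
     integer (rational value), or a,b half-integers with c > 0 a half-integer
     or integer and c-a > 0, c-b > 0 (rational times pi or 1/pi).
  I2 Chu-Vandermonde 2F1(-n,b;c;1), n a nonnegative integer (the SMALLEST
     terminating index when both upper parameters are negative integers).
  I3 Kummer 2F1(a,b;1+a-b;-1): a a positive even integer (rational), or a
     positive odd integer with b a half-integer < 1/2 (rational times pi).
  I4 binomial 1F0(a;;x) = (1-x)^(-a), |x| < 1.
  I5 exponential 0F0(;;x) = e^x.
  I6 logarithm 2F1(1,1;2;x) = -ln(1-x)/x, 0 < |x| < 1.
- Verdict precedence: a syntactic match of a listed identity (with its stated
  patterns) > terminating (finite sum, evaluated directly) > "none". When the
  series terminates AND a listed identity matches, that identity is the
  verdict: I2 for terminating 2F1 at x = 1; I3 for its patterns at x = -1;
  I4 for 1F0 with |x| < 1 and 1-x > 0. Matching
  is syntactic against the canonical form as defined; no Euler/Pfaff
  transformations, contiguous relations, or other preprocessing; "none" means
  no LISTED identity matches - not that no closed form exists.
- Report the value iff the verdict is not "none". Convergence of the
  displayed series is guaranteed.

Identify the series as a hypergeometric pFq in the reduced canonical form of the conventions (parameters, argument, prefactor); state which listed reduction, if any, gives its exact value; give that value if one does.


Reduced: x = -1/5, 2F1, upper = {12/5, 5/2}, lower = {2/5}, C = -3/2. Verdict: none. A 2F1 with upper {12/5, 5/2} fits none of I1-I6 at x = -1/5; the sum runs forever.

The tell: x = (-1/5) and the expanded ratio factors over Q; prefactor -3/2, roots give parameters.
Term ratio: r(k) = (-1/5) * (k+12/5) (k+5/2) / [(k+2/5) (k+1)] - rational; roots negated = parameters, x = (-1/5), C = -3/2.


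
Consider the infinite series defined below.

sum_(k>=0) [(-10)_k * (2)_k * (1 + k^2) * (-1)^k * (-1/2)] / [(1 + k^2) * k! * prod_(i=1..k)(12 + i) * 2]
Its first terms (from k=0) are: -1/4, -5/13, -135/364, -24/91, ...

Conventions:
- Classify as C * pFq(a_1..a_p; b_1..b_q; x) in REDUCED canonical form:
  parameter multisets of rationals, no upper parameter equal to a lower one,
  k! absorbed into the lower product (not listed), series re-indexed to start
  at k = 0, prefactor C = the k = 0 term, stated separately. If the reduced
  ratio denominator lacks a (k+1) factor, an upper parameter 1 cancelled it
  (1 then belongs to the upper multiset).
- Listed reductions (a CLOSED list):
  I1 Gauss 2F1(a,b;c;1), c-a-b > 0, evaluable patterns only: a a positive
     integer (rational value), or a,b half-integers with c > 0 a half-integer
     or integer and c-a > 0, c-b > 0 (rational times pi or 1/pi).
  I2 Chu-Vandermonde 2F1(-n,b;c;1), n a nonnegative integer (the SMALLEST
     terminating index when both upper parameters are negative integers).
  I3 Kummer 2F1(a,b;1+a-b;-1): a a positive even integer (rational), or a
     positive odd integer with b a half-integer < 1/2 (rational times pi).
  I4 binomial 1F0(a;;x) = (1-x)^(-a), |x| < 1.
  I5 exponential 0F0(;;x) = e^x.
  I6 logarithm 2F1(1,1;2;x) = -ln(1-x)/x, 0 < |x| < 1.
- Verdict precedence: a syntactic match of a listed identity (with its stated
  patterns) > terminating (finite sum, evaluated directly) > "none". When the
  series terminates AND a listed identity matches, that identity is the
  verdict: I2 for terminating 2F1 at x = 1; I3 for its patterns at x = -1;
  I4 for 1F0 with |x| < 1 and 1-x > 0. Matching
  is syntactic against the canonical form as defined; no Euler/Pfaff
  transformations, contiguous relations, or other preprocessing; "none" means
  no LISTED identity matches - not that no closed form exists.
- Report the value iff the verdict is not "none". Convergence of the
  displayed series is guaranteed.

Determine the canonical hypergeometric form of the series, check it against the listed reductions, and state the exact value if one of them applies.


The tell: from the first term -1/4: the constant factors (C = -1/4, x = -1) combine into one prefactor.
Term ratio: r(k) = (-1) * (k-10) (k+2) / [(k+13) (k+1)] - poly over poly, x = (-1) from leading terms; C = -1/4 at k = 0.

Reduced: x = -1, 2F1, upper = {-10, 2}, lower = {13}, C = -1/4. Verdict: Kummer's theorem (I3) fires (x = -1; c = 13 equals 1+a-b for upper {-10, 2}: listed pattern). Sum: -3/2.


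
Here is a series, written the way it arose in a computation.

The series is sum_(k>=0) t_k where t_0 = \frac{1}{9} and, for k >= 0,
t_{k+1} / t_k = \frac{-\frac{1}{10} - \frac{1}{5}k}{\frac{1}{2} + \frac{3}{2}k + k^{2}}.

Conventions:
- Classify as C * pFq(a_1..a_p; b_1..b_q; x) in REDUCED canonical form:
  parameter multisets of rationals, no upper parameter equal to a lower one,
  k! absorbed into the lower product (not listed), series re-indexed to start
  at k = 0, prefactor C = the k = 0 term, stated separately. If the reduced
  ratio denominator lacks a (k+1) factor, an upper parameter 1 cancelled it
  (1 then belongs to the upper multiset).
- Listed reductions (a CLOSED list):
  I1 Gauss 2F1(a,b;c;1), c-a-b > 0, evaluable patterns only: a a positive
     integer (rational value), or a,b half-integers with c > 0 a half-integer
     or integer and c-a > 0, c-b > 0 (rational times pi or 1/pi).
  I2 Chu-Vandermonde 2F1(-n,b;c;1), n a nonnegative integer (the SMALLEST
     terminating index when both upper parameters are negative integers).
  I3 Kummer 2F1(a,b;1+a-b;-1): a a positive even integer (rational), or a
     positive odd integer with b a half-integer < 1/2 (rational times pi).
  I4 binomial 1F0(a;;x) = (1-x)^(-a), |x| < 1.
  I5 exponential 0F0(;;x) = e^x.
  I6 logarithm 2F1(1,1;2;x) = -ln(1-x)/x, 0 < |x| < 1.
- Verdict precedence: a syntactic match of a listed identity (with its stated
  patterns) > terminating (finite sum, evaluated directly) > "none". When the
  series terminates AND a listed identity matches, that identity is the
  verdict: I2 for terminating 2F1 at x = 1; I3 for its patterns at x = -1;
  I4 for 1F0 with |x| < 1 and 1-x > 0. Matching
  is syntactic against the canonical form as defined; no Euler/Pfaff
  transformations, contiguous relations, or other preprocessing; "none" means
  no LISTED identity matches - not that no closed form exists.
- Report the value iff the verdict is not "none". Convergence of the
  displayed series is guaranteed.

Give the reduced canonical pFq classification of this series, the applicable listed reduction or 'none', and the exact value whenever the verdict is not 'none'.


x = -\frac{1}{5} here; the reduced form reads 0F0, upper {-}, lower {-}, C = \frac{1}{9}. Verdict: the I5 exponential reduction applies (the 0F0 exponential series at x = -\frac{1}{5}). Sum: \frac{1}{9} \cdot e^{-\frac{1}{5}}.

Structural cue: t_0 being \frac{1}{9}, roots of the ratio polynomials (prefactor 1/9) are the negated parameters.
Adjacent-term ratio: r(k) = -\frac{1}{5} * 1 / [(k+1)] - rational in k. x = -\frac{1}{5}; t_0 = \frac{1}{9}; negate the roots.


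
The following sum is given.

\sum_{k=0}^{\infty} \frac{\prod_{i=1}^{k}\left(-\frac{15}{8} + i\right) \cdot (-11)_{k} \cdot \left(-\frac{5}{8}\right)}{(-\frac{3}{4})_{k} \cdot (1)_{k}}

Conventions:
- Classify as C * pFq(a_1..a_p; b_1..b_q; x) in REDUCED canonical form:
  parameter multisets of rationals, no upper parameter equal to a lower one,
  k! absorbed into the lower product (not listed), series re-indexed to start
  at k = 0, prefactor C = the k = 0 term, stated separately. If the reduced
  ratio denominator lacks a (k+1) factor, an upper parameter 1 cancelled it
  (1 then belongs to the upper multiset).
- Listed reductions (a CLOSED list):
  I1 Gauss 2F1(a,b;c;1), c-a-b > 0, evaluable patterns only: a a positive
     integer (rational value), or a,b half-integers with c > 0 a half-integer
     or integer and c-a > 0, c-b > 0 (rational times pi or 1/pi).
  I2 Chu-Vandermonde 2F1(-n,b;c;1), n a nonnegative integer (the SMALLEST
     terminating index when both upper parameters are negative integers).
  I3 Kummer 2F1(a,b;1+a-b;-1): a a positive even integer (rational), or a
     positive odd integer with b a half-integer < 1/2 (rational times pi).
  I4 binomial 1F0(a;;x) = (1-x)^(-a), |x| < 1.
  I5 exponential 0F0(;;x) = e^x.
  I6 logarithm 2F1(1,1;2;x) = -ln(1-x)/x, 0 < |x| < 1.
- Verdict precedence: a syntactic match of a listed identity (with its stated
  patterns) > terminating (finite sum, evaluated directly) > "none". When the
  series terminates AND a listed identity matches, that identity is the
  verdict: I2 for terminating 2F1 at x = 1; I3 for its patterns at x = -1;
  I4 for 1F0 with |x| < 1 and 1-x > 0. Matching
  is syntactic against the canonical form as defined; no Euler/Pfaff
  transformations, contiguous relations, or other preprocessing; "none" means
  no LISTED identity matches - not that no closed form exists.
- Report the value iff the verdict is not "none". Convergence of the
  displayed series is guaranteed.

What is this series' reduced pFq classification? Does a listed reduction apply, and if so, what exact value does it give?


Canonical form: C = -\frac{5}{8} times 2F1 with upper {-11, -\frac{7}{8}}, lower {-\frac{3}{4}}, x = 1. Verdict (x = 1): Chu-Vandermonde (I2) applies (terminating 2F1 at x = 1 with n = 11, b = -7/8, c = -\frac{3}{4}). Its exact value is \frac{53739315}{17580032}.

The tell: t_0 being -\frac{5}{8}, the running product (prefactor -5/8) telescopes to a rising factorial.
Consecutive-term ratio: r(k) = 1 * (k-11) (k-\frac{7}{8}) / [(k-\frac{3}{4}) (k+1)] - poly over poly, x = 1 from leading terms; C = -\frac{5}{8} at k = 0.


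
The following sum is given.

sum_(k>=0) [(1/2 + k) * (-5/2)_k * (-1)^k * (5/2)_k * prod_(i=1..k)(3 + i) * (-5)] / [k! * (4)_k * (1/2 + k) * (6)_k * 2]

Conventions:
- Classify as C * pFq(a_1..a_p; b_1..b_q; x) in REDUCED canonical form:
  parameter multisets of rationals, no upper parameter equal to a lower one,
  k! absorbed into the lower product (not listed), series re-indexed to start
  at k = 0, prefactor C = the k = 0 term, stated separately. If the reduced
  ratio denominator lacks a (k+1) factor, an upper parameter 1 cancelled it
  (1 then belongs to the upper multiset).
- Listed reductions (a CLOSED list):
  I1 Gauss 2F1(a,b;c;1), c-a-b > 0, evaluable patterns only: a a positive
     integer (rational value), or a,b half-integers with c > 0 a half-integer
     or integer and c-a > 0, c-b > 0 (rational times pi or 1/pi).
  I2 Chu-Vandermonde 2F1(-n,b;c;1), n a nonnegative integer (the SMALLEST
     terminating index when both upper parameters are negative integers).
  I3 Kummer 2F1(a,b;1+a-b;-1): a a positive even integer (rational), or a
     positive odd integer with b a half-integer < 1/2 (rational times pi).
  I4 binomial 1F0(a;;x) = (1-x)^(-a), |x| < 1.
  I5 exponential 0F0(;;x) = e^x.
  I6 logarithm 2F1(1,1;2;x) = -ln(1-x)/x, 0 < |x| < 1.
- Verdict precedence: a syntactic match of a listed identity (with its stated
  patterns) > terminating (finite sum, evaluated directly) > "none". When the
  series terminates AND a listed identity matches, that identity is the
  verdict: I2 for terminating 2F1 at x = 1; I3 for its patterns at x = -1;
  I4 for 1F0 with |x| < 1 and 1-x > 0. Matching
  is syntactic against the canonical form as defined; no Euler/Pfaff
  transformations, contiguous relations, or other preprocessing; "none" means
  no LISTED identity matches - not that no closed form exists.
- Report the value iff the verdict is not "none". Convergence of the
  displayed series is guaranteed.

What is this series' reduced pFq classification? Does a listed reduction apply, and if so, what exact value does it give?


x = -1 here; the reduced form reads 2F1, upper {-5/2, 5/2}, lower {6}, C = -5/2. Verdict: none here - no I1-I6 shape fits x = -1 with lower {6}.

Key step: with t_0 = -5/2, striking the common factor k + 1/2 reduces the term (prefactor -5/2).
Consecutive-term ratio: r(k) = (-1) * (k-5/2) (k+5/2) / [(k+6) (k+1)] ; factor over Q: parameters, x = (-1), and C = -5/2.


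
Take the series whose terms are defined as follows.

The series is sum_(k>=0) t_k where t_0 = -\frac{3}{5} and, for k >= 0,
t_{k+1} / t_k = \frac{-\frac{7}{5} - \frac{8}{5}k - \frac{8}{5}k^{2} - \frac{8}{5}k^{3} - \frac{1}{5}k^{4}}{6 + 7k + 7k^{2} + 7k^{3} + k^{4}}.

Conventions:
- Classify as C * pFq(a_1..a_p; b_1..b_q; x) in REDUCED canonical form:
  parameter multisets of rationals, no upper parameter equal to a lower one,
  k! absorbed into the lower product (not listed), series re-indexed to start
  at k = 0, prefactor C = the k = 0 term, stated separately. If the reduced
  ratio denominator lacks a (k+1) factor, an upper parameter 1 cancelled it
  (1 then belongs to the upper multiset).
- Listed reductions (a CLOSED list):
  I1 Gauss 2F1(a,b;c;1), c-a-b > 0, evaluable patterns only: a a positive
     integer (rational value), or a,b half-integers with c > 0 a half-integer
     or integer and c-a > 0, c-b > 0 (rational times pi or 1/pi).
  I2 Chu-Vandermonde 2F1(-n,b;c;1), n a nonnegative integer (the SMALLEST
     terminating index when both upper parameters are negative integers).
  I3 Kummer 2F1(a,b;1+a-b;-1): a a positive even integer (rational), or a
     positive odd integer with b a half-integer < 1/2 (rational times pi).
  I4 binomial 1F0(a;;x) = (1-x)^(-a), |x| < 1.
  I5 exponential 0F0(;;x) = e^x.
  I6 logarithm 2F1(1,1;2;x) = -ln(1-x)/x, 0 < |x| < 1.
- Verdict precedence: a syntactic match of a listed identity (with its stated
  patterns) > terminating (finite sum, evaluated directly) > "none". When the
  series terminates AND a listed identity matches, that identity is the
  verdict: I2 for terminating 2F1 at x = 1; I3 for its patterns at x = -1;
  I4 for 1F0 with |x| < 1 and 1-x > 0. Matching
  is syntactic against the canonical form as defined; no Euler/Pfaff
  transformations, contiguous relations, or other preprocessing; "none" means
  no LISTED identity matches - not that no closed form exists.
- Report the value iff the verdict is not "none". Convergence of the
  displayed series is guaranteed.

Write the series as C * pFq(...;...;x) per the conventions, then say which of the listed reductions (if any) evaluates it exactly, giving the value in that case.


Prefactor -\frac{3}{5}, argument -\frac{1}{5}: 2F1 with upper {1, 7} over lower {6}. Verdict: none. A 2F1 with upper {1, 7} fits none of I1-I6 at x = -\frac{1}{5}; the sum runs forever.

The tell: with t_0 = -\frac{3}{5}, the ratio is unreduced: k^2 + 1 divides both sides (C = -3/5, x = -1/5).
Term ratio: r(k) = -\frac{1}{5} * (k+1) (k+7) / [(k+6) (k+1)] - rational in k, leading ratio -\frac{1}{5}; with t_0 = -\frac{3}{5}, classification follows.


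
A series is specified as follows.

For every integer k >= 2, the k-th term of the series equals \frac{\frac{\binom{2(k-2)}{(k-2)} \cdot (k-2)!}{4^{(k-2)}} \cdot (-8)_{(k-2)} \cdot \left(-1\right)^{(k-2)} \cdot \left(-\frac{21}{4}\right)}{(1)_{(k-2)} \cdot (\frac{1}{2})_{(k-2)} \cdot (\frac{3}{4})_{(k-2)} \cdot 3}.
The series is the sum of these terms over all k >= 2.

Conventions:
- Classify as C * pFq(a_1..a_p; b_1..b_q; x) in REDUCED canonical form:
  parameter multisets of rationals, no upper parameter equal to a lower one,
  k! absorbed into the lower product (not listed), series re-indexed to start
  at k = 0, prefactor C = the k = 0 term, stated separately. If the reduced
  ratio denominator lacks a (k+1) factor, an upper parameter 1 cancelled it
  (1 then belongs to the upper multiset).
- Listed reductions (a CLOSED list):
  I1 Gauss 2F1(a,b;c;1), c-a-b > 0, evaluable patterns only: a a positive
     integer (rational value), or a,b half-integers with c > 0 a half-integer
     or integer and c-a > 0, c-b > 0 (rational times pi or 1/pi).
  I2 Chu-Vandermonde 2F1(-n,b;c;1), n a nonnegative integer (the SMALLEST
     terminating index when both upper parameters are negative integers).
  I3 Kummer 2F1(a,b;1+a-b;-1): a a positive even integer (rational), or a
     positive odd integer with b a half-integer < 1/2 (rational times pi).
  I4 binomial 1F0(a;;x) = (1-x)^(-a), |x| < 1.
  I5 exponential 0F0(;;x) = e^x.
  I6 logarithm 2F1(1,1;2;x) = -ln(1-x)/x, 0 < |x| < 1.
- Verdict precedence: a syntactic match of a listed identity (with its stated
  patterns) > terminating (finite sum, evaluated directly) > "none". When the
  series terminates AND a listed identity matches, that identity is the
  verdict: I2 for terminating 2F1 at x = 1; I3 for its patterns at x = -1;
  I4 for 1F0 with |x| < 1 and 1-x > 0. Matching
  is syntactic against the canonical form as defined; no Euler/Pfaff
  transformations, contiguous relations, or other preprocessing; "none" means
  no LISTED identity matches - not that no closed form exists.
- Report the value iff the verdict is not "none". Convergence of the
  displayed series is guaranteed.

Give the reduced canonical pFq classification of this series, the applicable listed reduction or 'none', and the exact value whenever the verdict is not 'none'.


Reduced: x = -1, 1F1, upper = {-8}, lower = {\frac{3}{4}}, C = -\frac{7}{4}. Verdict: terminating - no listed pattern fits, but -8 in the upper list cuts the series at k = 8; direct evaluation. Hence: -\frac{7694025577}{80469180}.

First insight: t_0 = -\frac{7}{4} here, and the constant factors (C = -7/4) combine into one prefactor.
Ratio: r(k) = -1 * (k-8) / [(k+\frac{3}{4}) (k+1)] - rational; roots negated = parameters, x = -1, C = -\frac{7}{4}.


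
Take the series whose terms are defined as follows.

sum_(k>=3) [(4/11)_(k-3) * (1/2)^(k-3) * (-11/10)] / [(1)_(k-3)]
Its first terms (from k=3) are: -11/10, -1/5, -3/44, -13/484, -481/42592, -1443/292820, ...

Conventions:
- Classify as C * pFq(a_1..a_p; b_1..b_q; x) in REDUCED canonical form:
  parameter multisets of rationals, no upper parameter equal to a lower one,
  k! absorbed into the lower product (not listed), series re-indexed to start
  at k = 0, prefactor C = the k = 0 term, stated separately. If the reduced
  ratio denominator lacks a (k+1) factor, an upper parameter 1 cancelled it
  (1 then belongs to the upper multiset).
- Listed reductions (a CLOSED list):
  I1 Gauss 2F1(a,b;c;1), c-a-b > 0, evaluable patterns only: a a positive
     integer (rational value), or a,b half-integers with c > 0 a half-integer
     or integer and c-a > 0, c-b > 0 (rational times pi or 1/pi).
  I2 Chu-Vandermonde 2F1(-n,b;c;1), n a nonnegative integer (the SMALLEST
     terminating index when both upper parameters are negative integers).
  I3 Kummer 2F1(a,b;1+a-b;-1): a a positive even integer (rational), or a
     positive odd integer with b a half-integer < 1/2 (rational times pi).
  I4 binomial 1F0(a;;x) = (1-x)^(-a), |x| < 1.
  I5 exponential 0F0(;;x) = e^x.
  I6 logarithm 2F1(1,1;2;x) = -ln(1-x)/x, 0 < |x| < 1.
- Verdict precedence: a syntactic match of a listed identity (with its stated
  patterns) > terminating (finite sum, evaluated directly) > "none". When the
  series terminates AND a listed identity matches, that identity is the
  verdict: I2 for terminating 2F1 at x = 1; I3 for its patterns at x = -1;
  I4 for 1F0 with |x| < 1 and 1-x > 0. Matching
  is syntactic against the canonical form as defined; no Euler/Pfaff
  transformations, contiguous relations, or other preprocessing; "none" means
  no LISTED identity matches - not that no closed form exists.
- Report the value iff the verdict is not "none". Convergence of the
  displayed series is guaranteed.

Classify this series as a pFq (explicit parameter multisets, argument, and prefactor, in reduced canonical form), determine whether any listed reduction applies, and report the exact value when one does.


Canonical form: C = -11/10 times 1F0 with upper {4/11}, lower {-}, x = 1/2. Verdict: the I4 binomial reduction fires (the 1F0 binomial series: exponent -4/11, x = 1/2). Its exact value is (-11/10) * (1/2)^(-4/11).

First insight: t_0 = -11/10 here, and (1)_k (C = -11/10, x = 1/2) is k! itself.
Step ratio: r(k) = (1/2) * (k+4/11) / [(k+1)] - rational; roots negated = parameters, x = (1/2), C = -11/10.


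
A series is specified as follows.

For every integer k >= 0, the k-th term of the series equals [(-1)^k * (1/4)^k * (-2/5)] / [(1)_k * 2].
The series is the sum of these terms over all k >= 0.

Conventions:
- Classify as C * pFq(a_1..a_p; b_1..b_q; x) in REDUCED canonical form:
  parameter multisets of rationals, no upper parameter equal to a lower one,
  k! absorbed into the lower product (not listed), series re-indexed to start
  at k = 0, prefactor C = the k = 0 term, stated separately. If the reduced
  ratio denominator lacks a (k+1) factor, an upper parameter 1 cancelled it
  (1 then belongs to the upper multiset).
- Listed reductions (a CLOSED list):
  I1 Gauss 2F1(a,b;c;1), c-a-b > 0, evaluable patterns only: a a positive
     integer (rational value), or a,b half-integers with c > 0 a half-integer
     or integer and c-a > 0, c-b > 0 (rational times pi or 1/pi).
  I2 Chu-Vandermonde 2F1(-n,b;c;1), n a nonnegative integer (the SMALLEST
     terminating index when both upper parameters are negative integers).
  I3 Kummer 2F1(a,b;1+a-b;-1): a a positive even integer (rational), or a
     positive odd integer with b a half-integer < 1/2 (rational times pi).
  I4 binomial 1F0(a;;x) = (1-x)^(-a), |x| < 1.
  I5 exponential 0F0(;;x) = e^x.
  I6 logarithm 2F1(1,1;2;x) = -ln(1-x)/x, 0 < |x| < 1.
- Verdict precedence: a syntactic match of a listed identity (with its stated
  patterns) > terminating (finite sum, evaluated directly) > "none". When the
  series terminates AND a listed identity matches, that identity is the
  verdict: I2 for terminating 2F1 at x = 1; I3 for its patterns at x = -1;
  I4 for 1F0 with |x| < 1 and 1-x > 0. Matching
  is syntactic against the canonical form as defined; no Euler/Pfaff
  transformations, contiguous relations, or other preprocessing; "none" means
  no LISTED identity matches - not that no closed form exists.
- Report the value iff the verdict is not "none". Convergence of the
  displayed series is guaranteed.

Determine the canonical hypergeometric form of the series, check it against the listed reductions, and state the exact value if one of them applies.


This is -1/5 * 0F0(-; -; -1/4) in reduced canonical form. Verdict (x = -1/4): the exponential series (I5) applies (the 0F0 exponential series at x = -1/4). Value: (-1/5) * e^(-1/4).

Key observation: from the first term -1/5: the constant factors (prefactor -1/5) combine into one prefactor.
Adjacent-term ratio: r(k) = (-1/4) * 1 / [(k+1)] - poly over poly, x = (-1/4) from leading terms; C = -1/5 at k = 0.


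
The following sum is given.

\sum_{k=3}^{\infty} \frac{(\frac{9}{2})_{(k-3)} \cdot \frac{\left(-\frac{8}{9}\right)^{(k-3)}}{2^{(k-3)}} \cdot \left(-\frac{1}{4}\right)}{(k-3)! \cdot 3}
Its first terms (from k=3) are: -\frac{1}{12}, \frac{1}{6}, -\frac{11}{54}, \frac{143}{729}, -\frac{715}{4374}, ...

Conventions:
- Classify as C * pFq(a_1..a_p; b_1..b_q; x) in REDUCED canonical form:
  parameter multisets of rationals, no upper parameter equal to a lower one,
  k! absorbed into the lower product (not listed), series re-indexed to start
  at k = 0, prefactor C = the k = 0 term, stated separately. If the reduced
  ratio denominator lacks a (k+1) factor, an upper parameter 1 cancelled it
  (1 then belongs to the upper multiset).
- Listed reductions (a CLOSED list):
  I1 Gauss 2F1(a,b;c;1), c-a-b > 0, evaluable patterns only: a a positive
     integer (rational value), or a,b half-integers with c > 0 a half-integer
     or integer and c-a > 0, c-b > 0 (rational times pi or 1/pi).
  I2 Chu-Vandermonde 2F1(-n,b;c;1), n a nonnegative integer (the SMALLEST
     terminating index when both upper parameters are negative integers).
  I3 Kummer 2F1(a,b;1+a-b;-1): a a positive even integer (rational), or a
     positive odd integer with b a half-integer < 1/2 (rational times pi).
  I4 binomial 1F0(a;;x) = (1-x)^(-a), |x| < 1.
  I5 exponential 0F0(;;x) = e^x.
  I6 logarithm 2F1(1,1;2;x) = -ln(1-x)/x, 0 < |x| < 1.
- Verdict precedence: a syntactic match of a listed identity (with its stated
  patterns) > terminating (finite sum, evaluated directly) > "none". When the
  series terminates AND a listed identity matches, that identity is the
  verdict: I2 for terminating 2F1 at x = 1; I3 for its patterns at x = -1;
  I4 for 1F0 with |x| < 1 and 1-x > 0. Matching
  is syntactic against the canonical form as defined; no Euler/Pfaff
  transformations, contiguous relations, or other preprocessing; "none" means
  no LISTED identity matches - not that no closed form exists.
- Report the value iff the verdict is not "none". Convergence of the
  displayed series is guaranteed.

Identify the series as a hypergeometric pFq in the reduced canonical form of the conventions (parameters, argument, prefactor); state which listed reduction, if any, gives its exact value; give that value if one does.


This is -\frac{1}{12} * 1F0(\frac{9}{2}; -; -\frac{4}{9}) in reduced canonical form. Verdict: binomial (I4) matches (the 1F0 binomial series: exponent -9/2, x = -\frac{4}{9}). Exact value: \left(-\frac{1}{12}\right) \cdot \left(\frac{13}{9}\right)^{-\frac{9}{2}}.

First insight: from the first term -\frac{1}{12}: the constant factors (C = -1/12, x = -4/9) combine into one prefactor.
Adjacent-term ratio: r(k) = -\frac{4}{9} * (k+\frac{9}{2}) / [(k+1)] - rational in k. x = -\frac{4}{9}; t_0 = -\frac{1}{12}; negate the roots.


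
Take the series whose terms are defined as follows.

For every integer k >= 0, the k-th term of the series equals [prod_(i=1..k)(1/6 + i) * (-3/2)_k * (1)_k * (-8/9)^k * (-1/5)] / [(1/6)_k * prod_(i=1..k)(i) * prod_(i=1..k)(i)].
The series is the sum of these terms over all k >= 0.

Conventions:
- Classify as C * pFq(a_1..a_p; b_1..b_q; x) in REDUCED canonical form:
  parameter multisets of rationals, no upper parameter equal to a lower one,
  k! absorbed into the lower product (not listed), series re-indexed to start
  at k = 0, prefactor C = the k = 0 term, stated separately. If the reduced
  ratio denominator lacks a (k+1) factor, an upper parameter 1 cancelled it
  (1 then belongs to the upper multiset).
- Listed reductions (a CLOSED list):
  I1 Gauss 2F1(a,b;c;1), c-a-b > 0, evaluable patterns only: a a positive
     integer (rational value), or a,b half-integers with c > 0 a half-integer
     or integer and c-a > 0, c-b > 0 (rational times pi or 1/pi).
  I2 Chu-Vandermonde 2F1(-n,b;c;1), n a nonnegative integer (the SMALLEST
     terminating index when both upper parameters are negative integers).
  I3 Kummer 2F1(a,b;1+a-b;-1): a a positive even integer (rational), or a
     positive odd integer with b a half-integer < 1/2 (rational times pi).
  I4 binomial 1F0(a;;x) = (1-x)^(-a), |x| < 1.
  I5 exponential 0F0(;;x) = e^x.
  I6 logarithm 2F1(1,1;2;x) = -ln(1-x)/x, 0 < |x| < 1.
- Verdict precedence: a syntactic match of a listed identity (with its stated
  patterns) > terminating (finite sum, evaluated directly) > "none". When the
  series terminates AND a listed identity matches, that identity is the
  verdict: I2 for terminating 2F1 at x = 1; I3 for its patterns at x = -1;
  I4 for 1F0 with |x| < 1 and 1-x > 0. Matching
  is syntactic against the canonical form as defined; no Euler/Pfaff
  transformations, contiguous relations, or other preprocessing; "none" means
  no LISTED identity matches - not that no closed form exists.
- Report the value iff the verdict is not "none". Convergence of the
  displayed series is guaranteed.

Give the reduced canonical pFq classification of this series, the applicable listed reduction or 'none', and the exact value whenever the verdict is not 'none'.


x = -8/9 here; the reduced form reads 2F1, upper {-3/2, 7/6}, lower {1/6}, C = -1/5. Verdict: none here - no I1-I6 shape fits x = -8/9 with lower {1/6}.

Key observation: t_0 being -1/5, the running product (C = -1/5, x = -8/9) telescopes to a rising factorial.
Term ratio: r(k) = (-8/9) * (k-3/2) (k+7/6) / [(k+1/6) (k+1)] - rational; roots negated = parameters, x = (-8/9), C = -1/5.


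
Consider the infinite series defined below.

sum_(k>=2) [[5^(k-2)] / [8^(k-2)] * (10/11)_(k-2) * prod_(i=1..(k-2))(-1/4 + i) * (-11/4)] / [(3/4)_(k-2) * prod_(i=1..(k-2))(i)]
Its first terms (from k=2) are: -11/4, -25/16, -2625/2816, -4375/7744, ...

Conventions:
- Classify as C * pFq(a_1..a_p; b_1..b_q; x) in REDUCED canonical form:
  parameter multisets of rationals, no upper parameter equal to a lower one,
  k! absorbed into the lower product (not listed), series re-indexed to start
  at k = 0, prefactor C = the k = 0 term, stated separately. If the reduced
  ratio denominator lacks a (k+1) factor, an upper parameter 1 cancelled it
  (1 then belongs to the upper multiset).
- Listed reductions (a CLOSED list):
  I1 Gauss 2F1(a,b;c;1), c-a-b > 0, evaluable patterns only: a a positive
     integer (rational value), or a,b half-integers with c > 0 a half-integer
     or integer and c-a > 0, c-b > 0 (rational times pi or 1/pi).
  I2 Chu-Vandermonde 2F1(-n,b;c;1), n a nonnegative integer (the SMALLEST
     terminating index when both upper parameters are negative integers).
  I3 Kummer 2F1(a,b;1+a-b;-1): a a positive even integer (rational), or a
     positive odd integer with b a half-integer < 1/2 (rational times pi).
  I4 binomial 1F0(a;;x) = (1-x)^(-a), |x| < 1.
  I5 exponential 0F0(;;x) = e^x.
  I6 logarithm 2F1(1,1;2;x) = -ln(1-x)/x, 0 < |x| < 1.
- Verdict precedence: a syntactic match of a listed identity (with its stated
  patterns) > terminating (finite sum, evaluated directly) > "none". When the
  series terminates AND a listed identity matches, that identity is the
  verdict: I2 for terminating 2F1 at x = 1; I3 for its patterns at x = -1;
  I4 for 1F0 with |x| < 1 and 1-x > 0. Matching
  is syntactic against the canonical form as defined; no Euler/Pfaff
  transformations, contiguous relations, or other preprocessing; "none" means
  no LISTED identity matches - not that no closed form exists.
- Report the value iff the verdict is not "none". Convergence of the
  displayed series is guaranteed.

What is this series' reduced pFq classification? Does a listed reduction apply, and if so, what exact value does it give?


Classification (C = -11/4): 1F0 with upper {10/11}, lower {-}, argument x = 5/8. Verdict at x = 5/8: binomial (I4) matches (the 1F0 binomial series: exponent -10/11, x = 5/8). Hence: (-11/4) * (3/8)^(-10/11).

The tell: from the first term -11/4: the parameter 3/4 appears in both the upper and lower lists and cancels.
Step ratio: r(k) = (5/8) * (k+10/11) / [(k+1)] - rational in k. x = (5/8); t_0 = -11/4; negate the roots.


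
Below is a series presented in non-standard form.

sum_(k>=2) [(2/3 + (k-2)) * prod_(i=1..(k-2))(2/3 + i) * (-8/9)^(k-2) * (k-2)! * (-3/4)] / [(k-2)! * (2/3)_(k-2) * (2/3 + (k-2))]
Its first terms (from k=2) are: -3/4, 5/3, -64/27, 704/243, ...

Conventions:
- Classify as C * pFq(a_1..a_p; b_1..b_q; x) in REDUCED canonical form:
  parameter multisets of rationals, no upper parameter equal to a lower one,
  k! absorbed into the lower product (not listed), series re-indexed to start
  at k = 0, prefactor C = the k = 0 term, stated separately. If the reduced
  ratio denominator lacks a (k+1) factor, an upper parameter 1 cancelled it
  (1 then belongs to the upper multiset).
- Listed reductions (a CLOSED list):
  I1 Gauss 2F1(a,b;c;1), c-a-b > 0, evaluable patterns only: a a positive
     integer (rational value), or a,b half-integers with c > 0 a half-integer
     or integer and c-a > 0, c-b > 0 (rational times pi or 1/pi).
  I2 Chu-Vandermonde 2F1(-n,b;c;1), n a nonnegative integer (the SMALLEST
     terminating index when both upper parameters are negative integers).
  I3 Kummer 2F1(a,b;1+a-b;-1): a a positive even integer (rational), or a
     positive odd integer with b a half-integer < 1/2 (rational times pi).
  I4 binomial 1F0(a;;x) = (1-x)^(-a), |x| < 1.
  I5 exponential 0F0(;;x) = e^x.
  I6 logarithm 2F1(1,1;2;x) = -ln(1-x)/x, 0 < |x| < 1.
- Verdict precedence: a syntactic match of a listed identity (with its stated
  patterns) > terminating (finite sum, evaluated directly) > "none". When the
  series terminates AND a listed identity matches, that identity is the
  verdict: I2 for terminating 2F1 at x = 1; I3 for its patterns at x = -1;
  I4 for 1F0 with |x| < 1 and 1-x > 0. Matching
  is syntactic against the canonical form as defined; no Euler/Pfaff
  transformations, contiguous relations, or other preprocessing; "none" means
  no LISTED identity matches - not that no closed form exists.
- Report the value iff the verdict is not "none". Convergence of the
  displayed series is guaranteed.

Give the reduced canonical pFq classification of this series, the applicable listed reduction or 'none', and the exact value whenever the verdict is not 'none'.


The series (x = -8/9) is 2F1: upper {1, 5/3}, lower {2/3}, prefactor -3/4. Verdict: none - this 2F1 at x = -8/9 matches no listed pattern, and upper {1, 5/3} holds no stopper.

Key step: t_0 = -3/4 here, and the factorial ratio (prefactor -3/4) (k+a-1)!/(a-1)! is a rising factorial (a)_k.
Adjacent-term ratio: r(k) = (-8/9) * (k+1) (k+5/3) / [(k+2/3) (k+1)] ; factor over Q: parameters, x = (-8/9), and C = -3/4.
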